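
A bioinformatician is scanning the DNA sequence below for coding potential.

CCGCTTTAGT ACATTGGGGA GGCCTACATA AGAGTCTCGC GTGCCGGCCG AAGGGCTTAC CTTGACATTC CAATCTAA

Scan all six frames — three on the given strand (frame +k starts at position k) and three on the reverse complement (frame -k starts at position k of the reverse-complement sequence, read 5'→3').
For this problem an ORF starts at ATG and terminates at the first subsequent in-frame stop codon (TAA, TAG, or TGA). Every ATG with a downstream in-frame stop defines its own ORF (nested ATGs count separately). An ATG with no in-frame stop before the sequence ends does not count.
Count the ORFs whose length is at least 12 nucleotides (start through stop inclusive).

Reverse complement (5'→3'): TTAGATTGGAATGTCAAGGTAAGCCCTTCGGCCGGCACGCGAGACTCTTATGTAGGCCTCCCCAATGTACTAAAGCGG
Frame +1: CCG CTT TAG TAC ATT GGG GAG GCC TAC ATA AGA GTC TCG CGT GCC GGC CGA AGG GCT TAC CTT GAC ATT CCA ATC TAA — no ATG→stop ORF.
Frame +2: CGC TTT AGT ACA TTG GGG AGG CCT ACA TAA GAG TCT CGC GTG CCG GCC GAA GGG CTT ACC TTG ACA TTC CAA TCT — no ATG→stop ORF.
Frame +3: GCT TTA GTA CAT TGG GGA GGC CTA CAT AAG AGT CTC GCG TGC CGG CCG AAG GGC TTA CCT TGA CAT TCC AAT CTA — no ATG→stop ORF.
Frame -1: TTA GAT TGG AAT GTC AAG GTA AGC CCT TCG GCC GGC ACG CGA GAC TCT TAT GTA GGC CTC CCC AAT GTA CTA AAG CGG — no ATG→stop ORF.
Frame -2: TAG ATT GGA ATG TCA AGG TAA GCC CTT CGG CCG GCA CGC GAG ACT CTT ATG TAG GCC TCC CCA ATG TAC TAA AGC — ATG at 11, stop TAA at 20 → 12 nt; ATG at 50, stop TAG at 53 → 6 nt; ATG at 65, stop TAA at 71 → 9 nt.
Frame -3: AGA TTG GAA TGT CAA GGT AAG CCC TTC GGC CGG CAC GCG AGA CTC TTA TGT AGG CCT CCC CAA TGT ACT AAA GCG — no ATG→stop ORF.
ORFs ≥ 12 nucleotides: frame -2 11–22 (12 nucleotides). Count = 1.

1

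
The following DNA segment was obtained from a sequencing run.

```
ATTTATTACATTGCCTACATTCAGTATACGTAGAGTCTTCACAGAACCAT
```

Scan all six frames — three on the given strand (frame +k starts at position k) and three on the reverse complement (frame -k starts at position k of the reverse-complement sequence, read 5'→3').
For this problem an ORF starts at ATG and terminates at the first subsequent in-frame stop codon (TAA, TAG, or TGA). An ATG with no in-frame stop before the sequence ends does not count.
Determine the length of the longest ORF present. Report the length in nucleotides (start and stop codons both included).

12

Reverse complement (5'→3'): ATGGTTCTGTGAAGACTCTACGTATACTGAATGTAGGCAATGTAATAAAT
Frame +1: ATT TAT TAC ATT GCC TAC ATT CAG TAT ACG TAG AGT CTT CAC AGA ACC — no ATG→stop ORF.
Frame +2: TTT ATT ACA TTG CCT ACA TTC AGT ATA CGT AGA GTC TTC ACA GAA CCA — no ATG→stop ORF.
Frame +3: TTA TTA CAT TGC CTA CAT TCA GTA TAC GTA GAG TCT TCA CAG AAC CAT — no ATG→stop ORF.
Frame -1: ATG GTT CTG TGA AGA CTC TAC GTA TAC TGA ATG TAG GCA ATG TAA TAA — ATG at 1, stop TGA at 10 → 12 nt; ATG at 31, stop TAG at 34 → 6 nt; ATG at 40, stop TAA at 43 → 6 nt.
Frame -2: TGG TTC TGT GAA GAC TCT ACG TAT ACT GAA TGT AGG CAA TGT AAT AAA — no ATG→stop ORF.
Frame -3: GGT TCT GTG AAG ACT CTA CGT ATA CTG AAT GTA GGC AAT GTA ATA AAT — no ATG→stop ORF.
Longest: frame -1, positions 1–12, 12 nt = 4 codons = 3 aa. → 12 nucleotides.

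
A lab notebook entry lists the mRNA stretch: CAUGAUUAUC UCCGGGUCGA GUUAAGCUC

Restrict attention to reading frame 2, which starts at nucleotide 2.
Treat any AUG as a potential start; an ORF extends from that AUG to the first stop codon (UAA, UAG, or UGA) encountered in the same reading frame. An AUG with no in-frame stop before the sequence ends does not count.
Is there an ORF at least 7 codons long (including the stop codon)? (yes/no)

yes

Frame 2: AUG AUU AUC UCC GGG UCG AGU UAA GCU — AUG at 2, stop UAA at 23 → 24 nt.
Frame 2 has an ORF of 8 codons (positions 2–25) ≥ 7, so yes.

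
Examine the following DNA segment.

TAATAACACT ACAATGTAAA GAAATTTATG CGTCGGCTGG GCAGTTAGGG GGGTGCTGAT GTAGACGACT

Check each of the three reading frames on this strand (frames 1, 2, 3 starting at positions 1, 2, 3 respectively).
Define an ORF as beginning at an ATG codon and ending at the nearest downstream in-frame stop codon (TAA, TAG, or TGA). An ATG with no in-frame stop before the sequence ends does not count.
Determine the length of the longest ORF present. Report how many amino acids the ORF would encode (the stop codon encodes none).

Frame 1: TAA TAA CAC TAC AAT GTA AAG AAA TTT ATG CGT CGG CTG GGC AGT TAG GGG GGT GCT GAT GTA GAC GAC — ATG at 28, stop TAG at 46 → 21 nt.
Frame 2: AAT AAC ACT ACA ATG TAA AGA AAT TTA TGC GTC GGC TGG GCA GTT AGG GGG GTG CTG ATG TAG ACG ACT — ATG at 14, stop TAA at 17 → 6 nt; ATG at 59, stop TAG at 62 → 6 nt.
Frame 3: ATA ACA CTA CAA TGT AAA GAA ATT TAT GCG TCG GCT GGG CAG TTA GGG GGG TGC TGA TGT AGA CGA — no ATG→stop ORF.
Longest: frame 1, positions 28–48, 21 nt = 7 codons = 6 aa. → 6 amino acids.

6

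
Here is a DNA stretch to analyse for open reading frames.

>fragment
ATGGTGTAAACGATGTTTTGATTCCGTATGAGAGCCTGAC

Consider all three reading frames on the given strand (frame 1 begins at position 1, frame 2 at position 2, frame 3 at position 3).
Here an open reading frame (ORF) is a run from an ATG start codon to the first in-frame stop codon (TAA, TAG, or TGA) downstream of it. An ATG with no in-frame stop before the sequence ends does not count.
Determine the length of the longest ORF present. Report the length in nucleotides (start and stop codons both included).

Frame 1: ATG GTG TAA ACG ATG TTT TGA TTC CGT ATG AGA GCC TGA — ATG at 1, stop TAA at 7 → 9 nt; ATG at 13, stop TGA at 19 → 9 nt; ATG at 28, stop TGA at 37 → 12 nt.
Frame 2: TGG TGT AAA CGA TGT TTT GAT TCC GTA TGA GAG CCT GAC — no ATG→stop ORF.
Frame 3: GGT GTA AAC GAT GTT TTG ATT CCG TAT GAG AGC CTG — no ATG→stop ORF.
Longest: frame 1, positions 28–39, 12 nt = 4 codons = 3 aa. → 12 nucleotides.

12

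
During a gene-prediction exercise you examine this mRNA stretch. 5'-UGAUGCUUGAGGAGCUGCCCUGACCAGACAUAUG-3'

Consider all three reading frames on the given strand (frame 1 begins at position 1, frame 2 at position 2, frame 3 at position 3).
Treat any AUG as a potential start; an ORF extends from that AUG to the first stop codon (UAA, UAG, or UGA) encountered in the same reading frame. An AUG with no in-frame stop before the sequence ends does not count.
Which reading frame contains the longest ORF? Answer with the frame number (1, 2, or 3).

3

Frame 1: UGA UGC UUG AGG AGC UGC CCU GAC CAG ACA UAU — no AUG→stop ORF.
Frame 2: GAU GCU UGA GGA GCU GCC CUG ACC AGA CAU AUG — no AUG→stop ORF.
Frame 3: AUG CUU GAG GAG CUG CCC UGA CCA GAC AUA — AUG at 3, stop UGA at 21 → 21 nt.
Longest ORF is 21 nt in frame 3 (positions 3–23).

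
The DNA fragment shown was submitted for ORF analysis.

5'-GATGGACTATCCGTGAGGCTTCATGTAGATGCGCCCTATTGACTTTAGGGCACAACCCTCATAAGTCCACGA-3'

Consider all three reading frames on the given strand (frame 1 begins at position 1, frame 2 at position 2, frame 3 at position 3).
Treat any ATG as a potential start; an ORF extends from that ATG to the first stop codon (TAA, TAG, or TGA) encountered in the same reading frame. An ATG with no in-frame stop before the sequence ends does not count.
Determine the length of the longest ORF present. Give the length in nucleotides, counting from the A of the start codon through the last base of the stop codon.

36

Frame 1: GAT GGA CTA TCC GTG AGG CTT CAT GTA GAT GCG CCC TAT TGA CTT TAG GGC ACA ACC CTC ATA AGT CCA CGA — no ATG→stop ORF.
Frame 2: ATG GAC TAT CCG TGA GGC TTC ATG TAG ATG CGC CCT ATT GAC TTT AGG GCA CAA CCC TCA TAA GTC CAC — ATG at 2, stop TGA at 14 → 15 nt; ATG at 23, stop TAG at 26 → 6 nt; ATG at 29, stop TAA at 62 → 36 nt.
Frame 3: TGG ACT ATC CGT GAG GCT TCA TGT AGA TGC GCC CTA TTG ACT TTA GGG CAC AAC CCT CAT AAG TCC ACG — no ATG→stop ORF.
Longest: frame 2, positions 29–64, 36 nt = 12 codons = 11 aa. → 36 nucleotides.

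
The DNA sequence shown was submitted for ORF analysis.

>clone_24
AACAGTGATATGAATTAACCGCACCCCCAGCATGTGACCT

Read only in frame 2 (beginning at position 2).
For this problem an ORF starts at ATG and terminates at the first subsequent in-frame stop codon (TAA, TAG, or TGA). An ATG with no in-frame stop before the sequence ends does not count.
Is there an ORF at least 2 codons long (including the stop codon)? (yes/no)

Frame 2: ACA GTG ATA TGA ATT AAC CGC ACC CCC AGC ATG TGA CCT — ATG at 32, stop TGA at 35 → 6 nt.
Frame 2 has an ORF of 2 codons (positions 32–37) ≥ 2, so yes.

yes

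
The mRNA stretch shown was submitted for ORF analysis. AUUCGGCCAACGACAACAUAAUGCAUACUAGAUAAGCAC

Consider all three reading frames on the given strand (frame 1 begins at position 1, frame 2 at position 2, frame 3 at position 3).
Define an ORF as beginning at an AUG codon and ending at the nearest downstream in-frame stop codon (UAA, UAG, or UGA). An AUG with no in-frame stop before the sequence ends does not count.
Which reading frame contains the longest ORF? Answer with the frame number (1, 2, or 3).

3

Frame 1: AUU CGG CCA ACG ACA ACA UAA UGC AUA CUA GAU AAG CAC — no AUG→stop ORF.
Frame 2: UUC GGC CAA CGA CAA CAU AAU GCA UAC UAG AUA AGC — no AUG→stop ORF.
Frame 3: UCG GCC AAC GAC AAC AUA AUG CAU ACU AGA UAA GCA — AUG at 21, stop UAA at 33 → 15 nt.
Longest ORF is 15 nt in frame 3 (positions 21–35).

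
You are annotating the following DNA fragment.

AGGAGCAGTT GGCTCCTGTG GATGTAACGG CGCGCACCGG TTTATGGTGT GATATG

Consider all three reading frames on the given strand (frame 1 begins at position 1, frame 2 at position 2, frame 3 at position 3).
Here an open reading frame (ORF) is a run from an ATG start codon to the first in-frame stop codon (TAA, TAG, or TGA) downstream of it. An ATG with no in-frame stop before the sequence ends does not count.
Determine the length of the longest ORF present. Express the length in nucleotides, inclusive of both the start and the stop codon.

9

Frame 1: AGG AGC AGT TGG CTC CTG TGG ATG TAA CGG CGC GCA CCG GTT TAT GGT GTG ATA — ATG at 22, stop TAA at 25 → 6 nt.
Frame 2: GGA GCA GTT GGC TCC TGT GGA TGT AAC GGC GCG CAC CGG TTT ATG GTG TGA TAT — ATG at 44, stop TGA at 50 → 9 nt.
Frame 3: GAG CAG TTG GCT CCT GTG GAT GTA ACG GCG CGC ACC GGT TTA TGG TGT GAT ATG — no ATG→stop ORF.
Longest: frame 2, positions 44–52, 9 nt = 3 codons = 2 aa. → 9 nucleotides.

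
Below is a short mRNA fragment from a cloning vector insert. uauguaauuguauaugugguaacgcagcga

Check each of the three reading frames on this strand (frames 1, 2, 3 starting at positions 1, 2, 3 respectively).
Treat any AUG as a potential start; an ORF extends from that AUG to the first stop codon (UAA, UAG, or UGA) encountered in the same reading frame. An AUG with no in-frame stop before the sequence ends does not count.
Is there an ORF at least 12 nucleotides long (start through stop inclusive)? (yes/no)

Frame 1: UAU GUA AUU GUA UAU GUG GUA ACG CAG CGA — no AUG→stop ORF.
Frame 2: AUG UAA UUG UAU AUG UGG UAA CGC AGC — AUG at 2, stop UAA at 5 → 6 nt; AUG at 14, stop UAA at 20 → 9 nt.
Frame 3: UGU AAU UGU AUA UGU GGU AAC GCA GCG — no AUG→stop ORF.
Largest ORF found is 9 nucleotides < 12, so no.

no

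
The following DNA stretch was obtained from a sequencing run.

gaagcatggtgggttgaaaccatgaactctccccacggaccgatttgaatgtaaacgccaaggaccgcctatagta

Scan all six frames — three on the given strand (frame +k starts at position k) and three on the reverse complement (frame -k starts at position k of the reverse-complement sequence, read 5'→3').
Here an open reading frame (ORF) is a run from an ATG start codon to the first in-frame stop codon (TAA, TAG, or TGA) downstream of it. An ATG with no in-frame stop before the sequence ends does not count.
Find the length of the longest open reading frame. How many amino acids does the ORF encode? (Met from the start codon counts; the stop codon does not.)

8

Reverse complement (5'→3'): TACTATAGGCGGTCCTTGGCGTTTACATTCAAATCGGTCCGTGGGGAGAGTTCATGGTTTCAACCCACCATGCTTC
Frame +1: GAA GCA TGG TGG GTT GAA ACC ATG AAC TCT CCC CAC GGA CCG ATT TGA ATG TAA ACG CCA AGG ACC GCC TAT AGT — ATG at 22, stop TGA at 46 → 27 nt; ATG at 49, stop TAA at 52 → 6 nt.
Frame +2: AAG CAT GGT GGG TTG AAA CCA TGA ACT CTC CCC ACG GAC CGA TTT GAA TGT AAA CGC CAA GGA CCG CCT ATA GTA — no ATG→stop ORF.
Frame +3: AGC ATG GTG GGT TGA AAC CAT GAA CTC TCC CCA CGG ACC GAT TTG AAT GTA AAC GCC AAG GAC CGC CTA TAG — ATG at 6, stop TGA at 15 → 12 nt.
Frame -1: TAC TAT AGG CGG TCC TTG GCG TTT ACA TTC AAA TCG GTC CGT GGG GAG AGT TCA TGG TTT CAA CCC ACC ATG CTT — no ATG→stop ORF.
Frame -2: ACT ATA GGC GGT CCT TGG CGT TTA CAT TCA AAT CGG TCC GTG GGG AGA GTT CAT GGT TTC AAC CCA CCA TGC TTC — no ATG→stop ORF.
Frame -3: CTA TAG GCG GTC CTT GGC GTT TAC ATT CAA ATC GGT CCG TGG GGA GAG TTC ATG GTT TCA ACC CAC CAT GCT — no ATG→stop ORF.
Longest: frame +1, positions 22–48, 27 nt = 9 codons = 8 aa. → 8 amino acids.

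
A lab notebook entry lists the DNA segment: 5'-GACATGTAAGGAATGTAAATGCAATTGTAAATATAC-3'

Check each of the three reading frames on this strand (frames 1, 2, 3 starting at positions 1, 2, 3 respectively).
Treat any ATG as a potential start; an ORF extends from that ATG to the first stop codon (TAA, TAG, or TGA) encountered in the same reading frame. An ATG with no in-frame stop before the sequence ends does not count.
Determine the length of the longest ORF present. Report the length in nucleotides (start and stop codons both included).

12

Frame 1: GAC ATG TAA GGA ATG TAA ATG CAA TTG TAA ATA TAC — ATG at 4, stop TAA at 7 → 6 nt; ATG at 13, stop TAA at 16 → 6 nt; ATG at 19, stop TAA at 28 → 12 nt.
Frame 2: ACA TGT AAG GAA TGT AAA TGC AAT TGT AAA TAT — no ATG→stop ORF.
Frame 3: CAT GTA AGG AAT GTA AAT GCA ATT GTA AAT ATA — no ATG→stop ORF.
Longest: frame 1, positions 19–30, 12 nt = 4 codons = 3 aa. → 12 nucleotides.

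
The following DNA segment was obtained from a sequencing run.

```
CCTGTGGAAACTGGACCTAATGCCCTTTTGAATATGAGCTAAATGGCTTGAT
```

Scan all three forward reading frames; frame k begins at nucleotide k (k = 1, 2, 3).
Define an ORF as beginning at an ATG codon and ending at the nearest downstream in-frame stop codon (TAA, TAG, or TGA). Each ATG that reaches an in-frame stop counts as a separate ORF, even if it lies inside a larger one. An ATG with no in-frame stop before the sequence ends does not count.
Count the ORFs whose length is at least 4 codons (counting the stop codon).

Frame 1: CCT GTG GAA ACT GGA CCT AAT GCC CTT TTG AAT ATG AGC TAA ATG GCT TGA — ATG at 34, stop TAA at 40 → 9 nt; ATG at 43, stop TGA at 49 → 9 nt.
Frame 2: CTG TGG AAA CTG GAC CTA ATG CCC TTT TGA ATA TGA GCT AAA TGG CTT GAT — ATG at 20, stop TGA at 29 → 12 nt.
Frame 3: TGT GGA AAC TGG ACC TAA TGC CCT TTT GAA TAT GAG CTA AAT GGC TTG — no ATG→stop ORF.
ORFs ≥ 4 codons: frame 2 20–31 (4 codons). Count = 1.

1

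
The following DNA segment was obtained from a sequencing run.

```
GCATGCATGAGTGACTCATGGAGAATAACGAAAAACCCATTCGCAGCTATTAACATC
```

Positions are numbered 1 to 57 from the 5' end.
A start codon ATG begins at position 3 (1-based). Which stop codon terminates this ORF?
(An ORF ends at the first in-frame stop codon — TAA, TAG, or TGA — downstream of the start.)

TGA

Codons from position 3: ATG (3–5), CAT (6–8), GAG (9–11), TGA (12–14).
The first in-frame stop codon is TGA.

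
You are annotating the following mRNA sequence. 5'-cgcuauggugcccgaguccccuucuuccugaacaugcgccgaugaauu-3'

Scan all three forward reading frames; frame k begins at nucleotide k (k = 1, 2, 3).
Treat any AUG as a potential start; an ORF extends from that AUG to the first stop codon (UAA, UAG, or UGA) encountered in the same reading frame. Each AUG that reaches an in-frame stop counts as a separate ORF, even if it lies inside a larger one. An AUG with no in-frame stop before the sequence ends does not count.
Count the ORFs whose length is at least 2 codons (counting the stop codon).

Frame 1: CGC UAU GGU GCC CGA GUC CCC UUC UUC CUG AAC AUG CGC CGA UGA AUU — AUG at 34, stop UGA at 43 → 12 nt.
Frame 2: GCU AUG GUG CCC GAG UCC CCU UCU UCC UGA ACA UGC GCC GAU GAA — AUG at 5, stop UGA at 29 → 27 nt.
Frame 3: CUA UGG UGC CCG AGU CCC CUU CUU CCU GAA CAU GCG CCG AUG AAU — no AUG→stop ORF.
ORFs ≥ 2 codons: frame 1 34–45 (4 codons), frame 2 5–31 (9 codons). Count = 2.

2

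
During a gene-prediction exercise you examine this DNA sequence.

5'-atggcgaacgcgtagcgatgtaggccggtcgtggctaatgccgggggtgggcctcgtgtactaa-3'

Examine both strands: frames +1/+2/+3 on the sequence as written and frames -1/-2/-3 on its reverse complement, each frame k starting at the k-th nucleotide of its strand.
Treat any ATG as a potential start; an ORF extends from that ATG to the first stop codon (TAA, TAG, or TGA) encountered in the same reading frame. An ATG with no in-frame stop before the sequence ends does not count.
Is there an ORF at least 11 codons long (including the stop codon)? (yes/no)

Reverse complement (5'→3'): TTAGTACACGAGGCCCACCCCCGGCATTAGCCACGACCGGCCTACATCGCTACGCGTTCGCCAT
Frame +1: ATG GCG AAC GCG TAG CGA TGT AGG CCG GTC GTG GCT AAT GCC GGG GGT GGG CCT CGT GTA CTA — ATG at 1, stop TAG at 13 → 15 nt.
Frame +2: TGG CGA ACG CGT AGC GAT GTA GGC CGG TCG TGG CTA ATG CCG GGG GTG GGC CTC GTG TAC TAA — ATG at 38, stop TAA at 62 → 27 nt.
Frame +3: GGC GAA CGC GTA GCG ATG TAG GCC GGT CGT GGC TAA TGC CGG GGG TGG GCC TCG TGT ACT — ATG at 18, stop TAG at 21 → 6 nt.
Frame -1: TTA GTA CAC GAG GCC CAC CCC CGG CAT TAG CCA CGA CCG GCC TAC ATC GCT ACG CGT TCG CCA — no ATG→stop ORF.
Frame -2: TAG TAC ACG AGG CCC ACC CCC GGC ATT AGC CAC GAC CGG CCT ACA TCG CTA CGC GTT CGC CAT — no ATG→stop ORF.
Frame -3: AGT ACA CGA GGC CCA CCC CCG GCA TTA GCC ACG ACC GGC CTA CAT CGC TAC GCG TTC GCC — no ATG→stop ORF.
Largest ORF found is 9 codons < 11, so no.

no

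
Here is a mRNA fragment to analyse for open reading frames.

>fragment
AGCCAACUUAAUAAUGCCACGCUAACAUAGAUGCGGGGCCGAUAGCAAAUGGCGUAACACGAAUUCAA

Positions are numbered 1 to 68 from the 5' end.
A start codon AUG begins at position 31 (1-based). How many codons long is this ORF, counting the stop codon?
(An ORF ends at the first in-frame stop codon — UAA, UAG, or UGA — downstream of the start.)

5

Codons from position 31: AUG (31–33), CGG (34–36), GGC (37–39), CGA (40–42), UAG (43–45).
UAG is the first in-frame stop; that's 5 codons including the stop.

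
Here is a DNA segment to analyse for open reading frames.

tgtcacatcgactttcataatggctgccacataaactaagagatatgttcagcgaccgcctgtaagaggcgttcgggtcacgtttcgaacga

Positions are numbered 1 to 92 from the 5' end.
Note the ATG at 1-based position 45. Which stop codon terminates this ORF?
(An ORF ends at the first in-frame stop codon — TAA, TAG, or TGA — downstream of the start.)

TAA

Codons from position 45: ATG (45–47), TTC (48–50), AGC (51–53), GAC (54–56), CGC (57–59), CTG (60–62), TAA (63–65).
The first in-frame stop codon is TAA.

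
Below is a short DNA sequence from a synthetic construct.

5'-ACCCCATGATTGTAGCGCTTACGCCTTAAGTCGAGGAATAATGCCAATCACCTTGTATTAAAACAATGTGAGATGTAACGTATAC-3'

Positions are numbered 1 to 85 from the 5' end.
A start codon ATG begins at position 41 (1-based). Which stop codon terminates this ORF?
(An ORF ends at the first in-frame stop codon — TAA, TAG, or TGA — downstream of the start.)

TAA

Codons from position 41: ATG (41–43), CCA (44–46), ATC (47–49), ACC (50–52), TTG (53–55), TAT (56–58), TAA (59–61).
The first in-frame stop codon is TAA.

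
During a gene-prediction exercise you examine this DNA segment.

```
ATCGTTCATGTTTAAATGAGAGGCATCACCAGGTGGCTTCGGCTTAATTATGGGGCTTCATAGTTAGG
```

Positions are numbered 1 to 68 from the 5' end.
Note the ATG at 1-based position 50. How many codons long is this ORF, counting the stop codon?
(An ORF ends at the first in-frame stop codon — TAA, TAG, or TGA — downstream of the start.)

Codons from position 50: ATG (50–52), GGG (53–55), CTT (56–58), CAT (59–61), AGT (62–64), TAG (65–67).
TAG is the first in-frame stop; that's 6 codons including the stop.

6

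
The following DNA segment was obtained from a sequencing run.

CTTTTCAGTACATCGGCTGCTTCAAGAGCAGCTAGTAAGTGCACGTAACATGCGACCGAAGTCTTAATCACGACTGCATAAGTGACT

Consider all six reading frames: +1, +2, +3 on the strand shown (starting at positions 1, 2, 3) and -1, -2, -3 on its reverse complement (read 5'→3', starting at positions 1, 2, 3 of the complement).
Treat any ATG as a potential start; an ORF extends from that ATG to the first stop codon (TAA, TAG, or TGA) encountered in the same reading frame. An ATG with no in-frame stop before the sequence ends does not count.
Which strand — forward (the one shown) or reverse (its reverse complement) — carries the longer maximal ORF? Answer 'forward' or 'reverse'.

Reverse complement (5'→3'): AGTCACTTATGCAGTCGTGATTAAGACTTCGGTCGCATGTTACGTGCACTTACTAGCTGCTCTTGAAGCAGCCGATGTACTGAAAAG
Frame +1: CTT TTC AGT ACA TCG GCT GCT TCA AGA GCA GCT AGT AAG TGC ACG TAA CAT GCG ACC GAA GTC TTA ATC ACG ACT GCA TAA GTG ACT — no ATG→stop ORF.
Frame +2: TTT TCA GTA CAT CGG CTG CTT CAA GAG CAG CTA GTA AGT GCA CGT AAC ATG CGA CCG AAG TCT TAA TCA CGA CTG CAT AAG TGA — ATG at 50, stop TAA at 65 → 18 nt.
Frame +3: TTT CAG TAC ATC GGC TGC TTC AAG AGC AGC TAG TAA GTG CAC GTA ACA TGC GAC CGA AGT CTT AAT CAC GAC TGC ATA AGT GAC — no ATG→stop ORF.
Frame -1: AGT CAC TTA TGC AGT CGT GAT TAA GAC TTC GGT CGC ATG TTA CGT GCA CTT ACT AGC TGC TCT TGA AGC AGC CGA TGT ACT GAA AAG — ATG at 37, stop TGA at 64 → 30 nt.
Frame -2: GTC ACT TAT GCA GTC GTG ATT AAG ACT TCG GTC GCA TGT TAC GTG CAC TTA CTA GCT GCT CTT GAA GCA GCC GAT GTA CTG AAA — no ATG→stop ORF.
Frame -3: TCA CTT ATG CAG TCG TGA TTA AGA CTT CGG TCG CAT GTT ACG TGC ACT TAC TAG CTG CTC TTG AAG CAG CCG ATG TAC TGA AAA — ATG at 9, stop TGA at 18 → 12 nt; ATG at 75, stop TGA at 81 → 9 nt.
Forward-strand max 18 nt; reverse-strand max 30 nt. The reverse strand has the longer ORF.

reverse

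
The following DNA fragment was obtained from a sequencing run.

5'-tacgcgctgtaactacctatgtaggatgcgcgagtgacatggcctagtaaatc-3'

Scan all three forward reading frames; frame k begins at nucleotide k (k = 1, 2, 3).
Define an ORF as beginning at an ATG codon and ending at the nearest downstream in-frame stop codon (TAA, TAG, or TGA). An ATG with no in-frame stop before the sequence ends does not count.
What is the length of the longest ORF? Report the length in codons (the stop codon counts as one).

Frame 1: TAC GCG CTG TAA CTA CCT ATG TAG GAT GCG CGA GTG ACA TGG CCT AGT AAA — ATG at 19, stop TAG at 22 → 6 nt.
Frame 2: ACG CGC TGT AAC TAC CTA TGT AGG ATG CGC GAG TGA CAT GGC CTA GTA AAT — ATG at 26, stop TGA at 35 → 12 nt.
Frame 3: CGC GCT GTA ACT ACC TAT GTA GGA TGC GCG AGT GAC ATG GCC TAG TAA ATC — ATG at 39, stop TAG at 45 → 9 nt.
Longest: frame 2, positions 26–37, 12 nt = 4 codons = 3 aa. → 4 codons.

4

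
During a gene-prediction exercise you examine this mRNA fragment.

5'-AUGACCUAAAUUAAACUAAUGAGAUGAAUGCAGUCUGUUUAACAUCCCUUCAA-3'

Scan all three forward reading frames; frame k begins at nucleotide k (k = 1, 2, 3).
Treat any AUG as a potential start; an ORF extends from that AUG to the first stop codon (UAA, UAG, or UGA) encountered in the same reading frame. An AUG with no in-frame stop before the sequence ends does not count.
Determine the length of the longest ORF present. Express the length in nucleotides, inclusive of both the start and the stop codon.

Frame 1: AUG ACC UAA AUU AAA CUA AUG AGA UGA AUG CAG UCU GUU UAA CAU CCC UUC — AUG at 1, stop UAA at 7 → 9 nt; AUG at 19, stop UGA at 25 → 9 nt; AUG at 28, stop UAA at 40 → 15 nt.
Frame 2: UGA CCU AAA UUA AAC UAA UGA GAU GAA UGC AGU CUG UUU AAC AUC CCU UCA — no AUG→stop ORF.
Frame 3: GAC CUA AAU UAA ACU AAU GAG AUG AAU GCA GUC UGU UUA ACA UCC CUU CAA — no AUG→stop ORF.
Longest: frame 1, positions 28–42, 15 nt = 5 codons = 4 aa. → 15 nucleotides.

15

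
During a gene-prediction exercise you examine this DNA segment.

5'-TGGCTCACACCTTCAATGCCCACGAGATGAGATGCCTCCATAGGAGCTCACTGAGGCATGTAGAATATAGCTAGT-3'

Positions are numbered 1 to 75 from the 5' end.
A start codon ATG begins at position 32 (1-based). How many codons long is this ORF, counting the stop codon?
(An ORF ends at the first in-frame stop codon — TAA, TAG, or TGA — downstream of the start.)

4

Codons from position 32: ATG (32–34), CCT (35–37), CCA (38–40), TAG (41–43).
TAG is the first in-frame stop; that's 4 codons including the stop.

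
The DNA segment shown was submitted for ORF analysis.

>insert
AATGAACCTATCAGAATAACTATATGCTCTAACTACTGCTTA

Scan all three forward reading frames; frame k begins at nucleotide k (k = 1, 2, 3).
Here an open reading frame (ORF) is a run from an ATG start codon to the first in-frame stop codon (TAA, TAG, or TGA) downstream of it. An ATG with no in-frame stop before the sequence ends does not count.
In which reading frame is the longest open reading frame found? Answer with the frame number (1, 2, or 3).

2

Frame 1: AAT GAA CCT ATC AGA ATA ACT ATA TGC TCT AAC TAC TGC TTA — no ATG→stop ORF.
Frame 2: ATG AAC CTA TCA GAA TAA CTA TAT GCT CTA ACT ACT GCT — ATG at 2, stop TAA at 17 → 18 nt.
Frame 3: TGA ACC TAT CAG AAT AAC TAT ATG CTC TAA CTA CTG CTT — ATG at 24, stop TAA at 30 → 9 nt.
Longest ORF is 18 nt in frame 2 (positions 2–19).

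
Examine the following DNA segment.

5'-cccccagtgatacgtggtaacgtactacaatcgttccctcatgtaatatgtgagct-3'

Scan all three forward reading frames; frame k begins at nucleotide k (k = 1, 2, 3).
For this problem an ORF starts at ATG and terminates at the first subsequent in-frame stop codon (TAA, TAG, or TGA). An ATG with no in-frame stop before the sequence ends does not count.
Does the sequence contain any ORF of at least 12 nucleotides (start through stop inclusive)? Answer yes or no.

no

Frame 1: CCC CCA GTG ATA CGT GGT AAC GTA CTA CAA TCG TTC CCT CAT GTA ATA TGT GAG — no ATG→stop ORF.
Frame 2: CCC CAG TGA TAC GTG GTA ACG TAC TAC AAT CGT TCC CTC ATG TAA TAT GTG AGC — ATG at 41, stop TAA at 44 → 6 nt.
Frame 3: CCC AGT GAT ACG TGG TAA CGT ACT ACA ATC GTT CCC TCA TGT AAT ATG TGA GCT — ATG at 48, stop TGA at 51 → 6 nt.
Largest ORF found is 6 nucleotides < 12, so no.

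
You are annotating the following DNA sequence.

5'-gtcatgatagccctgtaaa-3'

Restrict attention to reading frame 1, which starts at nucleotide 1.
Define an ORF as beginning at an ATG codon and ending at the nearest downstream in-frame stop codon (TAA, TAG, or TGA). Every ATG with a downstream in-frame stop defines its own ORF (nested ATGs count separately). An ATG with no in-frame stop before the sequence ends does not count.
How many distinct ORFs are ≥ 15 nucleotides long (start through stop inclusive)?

1

Frame 1: GTC ATG ATA GCC CTG TAA — ATG at 4, stop TAA at 16 → 15 nt.
ORFs ≥ 15 nucleotides: frame 1 4–18 (15 nucleotides). Count = 1.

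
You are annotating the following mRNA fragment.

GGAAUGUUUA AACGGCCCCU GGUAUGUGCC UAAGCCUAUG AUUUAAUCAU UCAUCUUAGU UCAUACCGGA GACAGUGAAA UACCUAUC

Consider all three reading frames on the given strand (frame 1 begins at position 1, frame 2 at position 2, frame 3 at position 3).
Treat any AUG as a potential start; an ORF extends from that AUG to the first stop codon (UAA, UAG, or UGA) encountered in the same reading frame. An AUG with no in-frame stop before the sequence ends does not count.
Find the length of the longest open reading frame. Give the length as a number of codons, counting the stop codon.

Frame 1: GGA AUG UUU AAA CGG CCC CUG GUA UGU GCC UAA GCC UAU GAU UUA AUC AUU CAU CUU AGU UCA UAC CGG AGA CAG UGA AAU ACC UAU — AUG at 4, stop UAA at 31 → 30 nt.
Frame 2: GAA UGU UUA AAC GGC CCC UGG UAU GUG CCU AAG CCU AUG AUU UAA UCA UUC AUC UUA GUU CAU ACC GGA GAC AGU GAA AUA CCU AUC — AUG at 38, stop UAA at 44 → 9 nt.
Frame 3: AAU GUU UAA ACG GCC CCU GGU AUG UGC CUA AGC CUA UGA UUU AAU CAU UCA UCU UAG UUC AUA CCG GAG ACA GUG AAA UAC CUA — AUG at 24, stop UGA at 39 → 18 nt.
Longest: frame 1, positions 4–33, 30 nt = 10 codons = 9 aa. → 10 codons.

10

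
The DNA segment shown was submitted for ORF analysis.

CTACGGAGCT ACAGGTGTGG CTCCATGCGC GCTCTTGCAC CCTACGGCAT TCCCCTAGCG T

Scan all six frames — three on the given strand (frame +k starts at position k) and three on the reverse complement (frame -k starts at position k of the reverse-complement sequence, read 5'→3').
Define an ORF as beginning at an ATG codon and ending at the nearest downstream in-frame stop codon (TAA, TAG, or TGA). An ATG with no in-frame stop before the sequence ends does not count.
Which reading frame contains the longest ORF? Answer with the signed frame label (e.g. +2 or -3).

-3

Reverse complement (5'→3'): ACGCTAGGGGAATGCCGTAGGGTGCAAGAGCGCGCATGGAGCCACACCTGTAGCTCCGTAG
Frame +1: CTA CGG AGC TAC AGG TGT GGC TCC ATG CGC GCT CTT GCA CCC TAC GGC ATT CCC CTA GCG — no ATG→stop ORF.
Frame +2: TAC GGA GCT ACA GGT GTG GCT CCA TGC GCG CTC TTG CAC CCT ACG GCA TTC CCC TAG CGT — no ATG→stop ORF.
Frame +3: ACG GAG CTA CAG GTG TGG CTC CAT GCG CGC TCT TGC ACC CTA CGG CAT TCC CCT AGC — no ATG→stop ORF.
Frame -1: ACG CTA GGG GAA TGC CGT AGG GTG CAA GAG CGC GCA TGG AGC CAC ACC TGT AGC TCC GTA — no ATG→stop ORF.
Frame -2: CGC TAG GGG AAT GCC GTA GGG TGC AAG AGC GCG CAT GGA GCC ACA CCT GTA GCT CCG TAG — no ATG→stop ORF.
Frame -3: GCT AGG GGA ATG CCG TAG GGT GCA AGA GCG CGC ATG GAG CCA CAC CTG TAG CTC CGT — ATG at 12, stop TAG at 18 → 9 nt; ATG at 36, stop TAG at 51 → 18 nt.
Longest ORF is 18 nt in frame -3 (positions 36–53).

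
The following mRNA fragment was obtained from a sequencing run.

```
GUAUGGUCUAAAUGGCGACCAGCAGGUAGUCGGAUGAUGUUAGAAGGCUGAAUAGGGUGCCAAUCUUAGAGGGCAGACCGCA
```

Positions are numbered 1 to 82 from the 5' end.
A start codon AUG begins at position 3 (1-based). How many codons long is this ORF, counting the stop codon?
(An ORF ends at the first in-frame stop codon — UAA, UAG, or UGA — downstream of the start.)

Codons from position 3: AUG (3–5), GUC (6–8), UAA (9–11).
UAA is the first in-frame stop; that's 3 codons including the stop.

3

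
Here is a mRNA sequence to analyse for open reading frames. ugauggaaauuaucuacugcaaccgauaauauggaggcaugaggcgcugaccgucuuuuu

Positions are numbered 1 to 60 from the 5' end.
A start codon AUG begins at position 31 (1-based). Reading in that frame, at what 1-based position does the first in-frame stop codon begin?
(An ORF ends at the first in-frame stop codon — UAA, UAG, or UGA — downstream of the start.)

40

Codons from position 31: AUG (31–33), GAG (34–36), GCA (37–39), UGA (40–42).
UGA is a stop codon; it begins at position 40.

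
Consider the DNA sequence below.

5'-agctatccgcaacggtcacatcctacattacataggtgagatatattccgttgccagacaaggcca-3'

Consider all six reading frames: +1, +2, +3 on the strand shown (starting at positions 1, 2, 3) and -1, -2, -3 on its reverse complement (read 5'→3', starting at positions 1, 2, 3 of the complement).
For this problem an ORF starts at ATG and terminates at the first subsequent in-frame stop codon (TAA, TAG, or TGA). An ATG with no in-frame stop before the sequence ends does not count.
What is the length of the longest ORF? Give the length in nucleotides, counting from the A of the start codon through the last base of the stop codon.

6

Reverse complement (5'→3'): TGGCCTTGTCTGGCAACGGAATATATCTCACCTATGTAATGTAGGATGTGACCGTTGCGGATAGCT
Frame +1: AGC TAT CCG CAA CGG TCA CAT CCT ACA TTA CAT AGG TGA GAT ATA TTC CGT TGC CAG ACA AGG CCA — no ATG→stop ORF.
Frame +2: GCT ATC CGC AAC GGT CAC ATC CTA CAT TAC ATA GGT GAG ATA TAT TCC GTT GCC AGA CAA GGC — no ATG→stop ORF.
Frame +3: CTA TCC GCA ACG GTC ACA TCC TAC ATT ACA TAG GTG AGA TAT ATT CCG TTG CCA GAC AAG GCC — no ATG→stop ORF.
Frame -1: TGG CCT TGT CTG GCA ACG GAA TAT ATC TCA CCT ATG TAA TGT AGG ATG TGA CCG TTG CGG ATA GCT — ATG at 34, stop TAA at 37 → 6 nt; ATG at 46, stop TGA at 49 → 6 nt.
Frame -2: GGC CTT GTC TGG CAA CGG AAT ATA TCT CAC CTA TGT AAT GTA GGA TGT GAC CGT TGC GGA TAG — no ATG→stop ORF.
Frame -3: GCC TTG TCT GGC AAC GGA ATA TAT CTC ACC TAT GTA ATG TAG GAT GTG ACC GTT GCG GAT AGC — ATG at 39, stop TAG at 42 → 6 nt.
Longest: frame -1, positions 34–39, 6 nt = 2 codons = 1 aa. → 6 nucleotides.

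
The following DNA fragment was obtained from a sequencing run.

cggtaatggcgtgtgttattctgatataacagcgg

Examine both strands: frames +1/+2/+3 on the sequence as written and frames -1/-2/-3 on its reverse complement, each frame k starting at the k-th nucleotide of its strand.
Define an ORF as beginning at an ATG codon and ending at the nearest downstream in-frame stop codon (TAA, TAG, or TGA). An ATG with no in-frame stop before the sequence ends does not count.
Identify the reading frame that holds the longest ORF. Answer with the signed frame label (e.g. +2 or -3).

Reverse complement (5'→3'): CCGCTGTTATATCAGAATAACACACGCCATTACCG
Frame +1: CGG TAA TGG CGT GTG TTA TTC TGA TAT AAC AGC — no ATG→stop ORF.
Frame +2: GGT AAT GGC GTG TGT TAT TCT GAT ATA ACA GCG — no ATG→stop ORF.
Frame +3: GTA ATG GCG TGT GTT ATT CTG ATA TAA CAG CGG — ATG at 6, stop TAA at 27 → 24 nt.
Frame -1: CCG CTG TTA TAT CAG AAT AAC ACA CGC CAT TAC — no ATG→stop ORF.
Frame -2: CGC TGT TAT ATC AGA ATA ACA CAC GCC ATT ACC — no ATG→stop ORF.
Frame -3: GCT GTT ATA TCA GAA TAA CAC ACG CCA TTA CCG — no ATG→stop ORF.
Longest ORF is 24 nt in frame +3 (positions 6–29).

+3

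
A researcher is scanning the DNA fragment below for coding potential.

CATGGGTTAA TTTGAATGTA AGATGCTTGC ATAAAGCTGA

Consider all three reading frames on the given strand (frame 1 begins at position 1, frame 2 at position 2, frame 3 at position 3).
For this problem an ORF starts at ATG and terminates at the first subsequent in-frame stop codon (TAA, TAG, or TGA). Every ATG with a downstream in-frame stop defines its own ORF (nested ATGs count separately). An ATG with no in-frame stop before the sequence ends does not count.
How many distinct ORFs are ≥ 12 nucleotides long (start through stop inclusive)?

1

Frame 1: CAT GGG TTA ATT TGA ATG TAA GAT GCT TGC ATA AAG CTG — ATG at 16, stop TAA at 19 → 6 nt.
Frame 2: ATG GGT TAA TTT GAA TGT AAG ATG CTT GCA TAA AGC TGA — ATG at 2, stop TAA at 8 → 9 nt; ATG at 23, stop TAA at 32 → 12 nt.
Frame 3: TGG GTT AAT TTG AAT GTA AGA TGC TTG CAT AAA GCT — no ATG→stop ORF.
ORFs ≥ 12 nucleotides: frame 2 23–34 (12 nucleotides). Count = 1.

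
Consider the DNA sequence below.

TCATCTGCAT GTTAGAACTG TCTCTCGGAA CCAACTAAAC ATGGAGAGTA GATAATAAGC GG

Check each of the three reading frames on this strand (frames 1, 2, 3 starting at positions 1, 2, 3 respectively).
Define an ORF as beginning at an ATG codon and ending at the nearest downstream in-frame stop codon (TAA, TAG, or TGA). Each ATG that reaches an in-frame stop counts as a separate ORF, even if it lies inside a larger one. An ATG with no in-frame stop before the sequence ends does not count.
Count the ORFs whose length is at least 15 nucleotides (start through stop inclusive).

2

Frame 1: TCA TCT GCA TGT TAG AAC TGT CTC TCG GAA CCA ACT AAA CAT GGA GAG TAG ATA ATA AGC — no ATG→stop ORF.
Frame 2: CAT CTG CAT GTT AGA ACT GTC TCT CGG AAC CAA CTA AAC ATG GAG AGT AGA TAA TAA GCG — ATG at 41, stop TAA at 53 → 15 nt.
Frame 3: ATC TGC ATG TTA GAA CTG TCT CTC GGA ACC AAC TAA ACA TGG AGA GTA GAT AAT AAG CGG — ATG at 9, stop TAA at 36 → 30 nt.
ORFs ≥ 15 nucleotides: frame 2 41–55 (15 nucleotides), frame 3 9–38 (30 nucleotides). Count = 2.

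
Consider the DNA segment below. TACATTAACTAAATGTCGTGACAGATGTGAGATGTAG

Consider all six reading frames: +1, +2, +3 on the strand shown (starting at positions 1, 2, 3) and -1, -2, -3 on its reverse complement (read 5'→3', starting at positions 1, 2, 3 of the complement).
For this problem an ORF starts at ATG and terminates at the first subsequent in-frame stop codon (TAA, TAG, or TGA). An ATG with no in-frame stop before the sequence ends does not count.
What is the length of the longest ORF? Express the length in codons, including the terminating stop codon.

Reverse complement (5'→3'): CTACATCTCACATCTGTCACGACATTTAGTTAATGTA
Frame +1: TAC ATT AAC TAA ATG TCG TGA CAG ATG TGA GAT GTA — ATG at 13, stop TGA at 19 → 9 nt; ATG at 25, stop TGA at 28 → 6 nt.
Frame +2: ACA TTA ACT AAA TGT CGT GAC AGA TGT GAG ATG TAG — ATG at 32, stop TAG at 35 → 6 nt.
Frame +3: CAT TAA CTA AAT GTC GTG ACA GAT GTG AGA TGT — no ATG→stop ORF.
Frame -1: CTA CAT CTC ACA TCT GTC ACG ACA TTT AGT TAA TGT — no ATG→stop ORF.
Frame -2: TAC ATC TCA CAT CTG TCA CGA CAT TTA GTT AAT GTA — no ATG→stop ORF.
Frame -3: ACA TCT CAC ATC TGT CAC GAC ATT TAG TTA ATG — no ATG→stop ORF.
Longest: frame +1, positions 13–21, 9 nt = 3 codons = 2 aa. → 3 codons.

3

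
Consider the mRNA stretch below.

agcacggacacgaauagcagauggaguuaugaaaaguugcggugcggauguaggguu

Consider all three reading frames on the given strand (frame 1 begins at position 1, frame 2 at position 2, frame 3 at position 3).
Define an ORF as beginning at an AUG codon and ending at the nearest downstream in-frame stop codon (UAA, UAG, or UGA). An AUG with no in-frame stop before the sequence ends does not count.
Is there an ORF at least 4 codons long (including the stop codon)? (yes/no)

Frame 1: AGC ACG GAC ACG AAU AGC AGA UGG AGU UAU GAA AAG UUG CGG UGC GGA UGU AGG GUU — no AUG→stop ORF.
Frame 2: GCA CGG ACA CGA AUA GCA GAU GGA GUU AUG AAA AGU UGC GGU GCG GAU GUA GGG — no AUG→stop ORF.
Frame 3: CAC GGA CAC GAA UAG CAG AUG GAG UUA UGA AAA GUU GCG GUG CGG AUG UAG GGU — AUG at 21, stop UGA at 30 → 12 nt; AUG at 48, stop UAG at 51 → 6 nt.
Frame 3 has an ORF of 4 codons (positions 21–32) ≥ 4, so yes.

yes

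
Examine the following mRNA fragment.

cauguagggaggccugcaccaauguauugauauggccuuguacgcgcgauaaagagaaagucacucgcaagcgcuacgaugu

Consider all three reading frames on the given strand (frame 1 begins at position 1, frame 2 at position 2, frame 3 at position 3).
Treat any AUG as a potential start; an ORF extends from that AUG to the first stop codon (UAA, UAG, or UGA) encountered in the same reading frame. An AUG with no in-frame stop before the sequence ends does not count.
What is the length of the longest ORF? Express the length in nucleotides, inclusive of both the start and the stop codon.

Frame 1: CAU GUA GGG AGG CCU GCA CCA AUG UAU UGA UAU GGC CUU GUA CGC GCG AUA AAG AGA AAG UCA CUC GCA AGC GCU ACG AUG — AUG at 22, stop UGA at 28 → 9 nt.
Frame 2: AUG UAG GGA GGC CUG CAC CAA UGU AUU GAU AUG GCC UUG UAC GCG CGA UAA AGA GAA AGU CAC UCG CAA GCG CUA CGA UGU — AUG at 2, stop UAG at 5 → 6 nt; AUG at 32, stop UAA at 50 → 21 nt.
Frame 3: UGU AGG GAG GCC UGC ACC AAU GUA UUG AUA UGG CCU UGU ACG CGC GAU AAA GAG AAA GUC ACU CGC AAG CGC UAC GAU — no AUG→stop ORF.
Longest: frame 2, positions 32–52, 21 nt = 7 codons = 6 aa. → 21 nucleotides.

21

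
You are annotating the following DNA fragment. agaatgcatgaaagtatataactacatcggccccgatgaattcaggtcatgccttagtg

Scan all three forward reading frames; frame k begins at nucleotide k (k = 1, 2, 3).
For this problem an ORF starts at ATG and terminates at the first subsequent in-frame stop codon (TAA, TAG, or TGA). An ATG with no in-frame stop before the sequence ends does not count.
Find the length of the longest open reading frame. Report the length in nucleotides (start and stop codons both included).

Frame 1: AGA ATG CAT GAA AGT ATA TAA CTA CAT CGG CCC CGA TGA ATT CAG GTC ATG CCT TAG — ATG at 4, stop TAA at 19 → 18 nt; ATG at 49, stop TAG at 55 → 9 nt.
Frame 2: GAA TGC ATG AAA GTA TAT AAC TAC ATC GGC CCC GAT GAA TTC AGG TCA TGC CTT AGT — no ATG→stop ORF.
Frame 3: AAT GCA TGA AAG TAT ATA ACT ACA TCG GCC CCG ATG AAT TCA GGT CAT GCC TTA GTG — no ATG→stop ORF.
Longest: frame 1, positions 4–21, 18 nt = 6 codons = 5 aa. → 18 nucleotides.

18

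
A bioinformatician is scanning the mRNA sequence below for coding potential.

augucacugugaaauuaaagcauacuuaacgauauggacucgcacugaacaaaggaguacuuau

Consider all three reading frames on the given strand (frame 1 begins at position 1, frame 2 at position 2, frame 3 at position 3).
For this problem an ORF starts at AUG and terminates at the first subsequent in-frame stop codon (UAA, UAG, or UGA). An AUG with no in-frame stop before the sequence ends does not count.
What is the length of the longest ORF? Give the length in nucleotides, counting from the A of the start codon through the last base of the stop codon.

Frame 1: AUG UCA CUG UGA AAU UAA AGC AUA CUU AAC GAU AUG GAC UCG CAC UGA ACA AAG GAG UAC UUA — AUG at 1, stop UGA at 10 → 12 nt; AUG at 34, stop UGA at 46 → 15 nt.
Frame 2: UGU CAC UGU GAA AUU AAA GCA UAC UUA ACG AUA UGG ACU CGC ACU GAA CAA AGG AGU ACU UAU — no AUG→stop ORF.
Frame 3: GUC ACU GUG AAA UUA AAG CAU ACU UAA CGA UAU GGA CUC GCA CUG AAC AAA GGA GUA CUU — no AUG→stop ORF.
Longest: frame 1, positions 34–48, 15 nt = 5 codons = 4 aa. → 15 nucleotides.

15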